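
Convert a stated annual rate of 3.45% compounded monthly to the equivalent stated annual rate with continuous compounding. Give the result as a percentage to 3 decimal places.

EAR = (1 + 0.0345/12)^12 − 1 = 0.035051.
Equivalent continuous rate: r = ln(1 + 0.035051) = 0.034451 = 3.445%.

3.445%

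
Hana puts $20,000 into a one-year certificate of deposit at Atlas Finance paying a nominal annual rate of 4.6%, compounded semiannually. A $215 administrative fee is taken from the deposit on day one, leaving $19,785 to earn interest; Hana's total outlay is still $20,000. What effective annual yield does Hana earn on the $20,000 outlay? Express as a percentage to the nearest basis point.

3.53%

Value after one year: 19,785 × (1 + 0.046/2)^2 = 19,785 × 1.046529 = $20,705.58.
Effective yield on the $20,000 outlay: 20,705.58 / 20,000 − 1 = 0.035279 = 3.53%.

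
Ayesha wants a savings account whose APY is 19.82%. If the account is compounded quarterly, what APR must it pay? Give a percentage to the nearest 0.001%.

(1 + r/4)^4 − 1 = 0.1982, so 1 + r/4 = 1.1982^(1/4).
r/4 = 0.046242, so r = 0.184970 = 18.497%.

18.497%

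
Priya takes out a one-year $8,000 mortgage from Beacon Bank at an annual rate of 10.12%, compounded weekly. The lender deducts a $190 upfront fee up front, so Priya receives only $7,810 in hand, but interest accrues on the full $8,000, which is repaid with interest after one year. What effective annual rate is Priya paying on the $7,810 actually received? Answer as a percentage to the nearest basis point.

Amount owed after one year: 8,000 × (1 + 0.1012/52)^52 = 8,000 × 1.106389 = $8,851.11.
Effective rate on net proceeds: 8,851.11 / 7,810 − 1 = 0.133305 = 13.33%.

13.33%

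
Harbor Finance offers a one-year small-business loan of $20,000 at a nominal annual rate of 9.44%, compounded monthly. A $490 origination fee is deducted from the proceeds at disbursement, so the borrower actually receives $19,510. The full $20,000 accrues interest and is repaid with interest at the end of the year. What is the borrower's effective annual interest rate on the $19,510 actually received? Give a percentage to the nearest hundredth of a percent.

Amount owed after one year: 20,000 × (1 + 0.0944/12)^12 = 20,000 × 1.098593 = $21,971.87.
Effective rate on net proceeds: 21,971.87 / 19,510 − 1 = 0.126185 = 12.62%.

12.62%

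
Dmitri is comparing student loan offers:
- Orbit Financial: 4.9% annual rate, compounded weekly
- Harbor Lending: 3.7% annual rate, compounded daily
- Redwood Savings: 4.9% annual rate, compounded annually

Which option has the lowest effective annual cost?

Harbor Lending

Orbit Financial: (1 + 0.049/52)^52 − 1 = 5.020%
Harbor Lending: (1 + 0.037/365)^365 − 1 = 3.769%
Redwood Savings: compounded annually, EAR = 4.900%
The lowest effective annual rate is Harbor Lending at 3.769%.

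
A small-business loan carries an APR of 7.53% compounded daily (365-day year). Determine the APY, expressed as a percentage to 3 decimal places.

EAR = (1 + 0.0753/365)^365 − 1.
= 1.078199 − 1 = 7.820%.

7.820%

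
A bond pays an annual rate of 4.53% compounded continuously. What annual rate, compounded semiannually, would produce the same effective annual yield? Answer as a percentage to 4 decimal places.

4.5817%

EAR under continuous compounding: e^0.0453 − 1 = 0.046342.
Solve (1 + r/2)^2 = 1.046342: r/2 = 1.046342^(1/2) − 1 = 0.022908, so r = 0.045817 = 4.5817%.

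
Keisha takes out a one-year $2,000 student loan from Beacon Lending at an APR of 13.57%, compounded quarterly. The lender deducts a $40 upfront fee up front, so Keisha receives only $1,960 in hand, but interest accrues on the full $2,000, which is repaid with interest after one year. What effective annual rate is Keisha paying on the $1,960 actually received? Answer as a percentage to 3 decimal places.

16.608%

Amount owed after one year: 2,000 × (1 + 0.1357/4)^4 = 2,000 × 1.142763 = $2,285.53.
Effective rate on net proceeds: 2,285.53 / 1,960 − 1 = 0.166085 = 16.608%.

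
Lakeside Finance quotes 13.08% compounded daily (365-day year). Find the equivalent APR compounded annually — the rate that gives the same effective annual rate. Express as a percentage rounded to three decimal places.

EAR = (1 + 0.1308/365)^365 − 1 = 0.139713.
Compounded annually, the equivalent nominal rate is the EAR itself: 13.971%.

13.971%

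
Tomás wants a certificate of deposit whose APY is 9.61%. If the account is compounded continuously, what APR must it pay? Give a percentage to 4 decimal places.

9.1758%

Continuous: nominal r satisfies e^r − 1 = 0.0961.
r = ln(1 + 0.0961) = ln(1.0961) = 0.091758 = 9.1758%.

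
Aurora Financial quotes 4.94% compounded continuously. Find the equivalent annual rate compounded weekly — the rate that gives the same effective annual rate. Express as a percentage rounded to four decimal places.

4.9423%

EAR under continuous compounding: e^0.0494 − 1 = 0.050641.
Solve (1 + r/52)^52 = 1.050641: r/52 = 1.050641^(1/52) − 1 = 0.000950, so r = 0.049423 = 4.9423%.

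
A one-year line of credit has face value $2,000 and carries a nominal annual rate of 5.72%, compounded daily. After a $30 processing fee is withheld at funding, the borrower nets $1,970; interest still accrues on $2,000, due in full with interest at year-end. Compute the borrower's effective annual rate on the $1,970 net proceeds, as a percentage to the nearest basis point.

7.50%

Amount owed after one year: 2,000 × (1 + 0.0572/365)^365 = 2,000 × 1.058863 = $2,117.73.
Effective rate on net proceeds: 2,117.73 / 1,970 − 1 = 0.074988 = 7.50%.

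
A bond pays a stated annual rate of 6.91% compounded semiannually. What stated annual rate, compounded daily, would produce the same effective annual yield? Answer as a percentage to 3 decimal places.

6.794%

EAR = (1 + 0.0691/2)^2 − 1 = 0.070294.
Solve (1 + r/365)^365 = 1.070294: r/365 = 1.070294^(1/365) − 1 = 0.000186, so r = 0.067939 = 6.794%.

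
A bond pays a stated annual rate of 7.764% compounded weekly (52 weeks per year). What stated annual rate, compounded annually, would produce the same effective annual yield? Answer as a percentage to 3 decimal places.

8.067%

EAR = (1 + 0.07764/52)^52 − 1 = 0.080671.
Compounded annually, the equivalent nominal rate is the EAR itself: 8.067%.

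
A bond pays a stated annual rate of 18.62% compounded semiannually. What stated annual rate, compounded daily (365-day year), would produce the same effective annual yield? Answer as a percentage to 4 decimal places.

17.8079%

EAR = (1 + 0.1862/2)^2 − 1 = 0.194868.
Solve (1 + r/365)^365 = 1.194868: r/365 = 1.194868^(1/365) − 1 = 0.000488, so r = 0.178079 = 17.8079%.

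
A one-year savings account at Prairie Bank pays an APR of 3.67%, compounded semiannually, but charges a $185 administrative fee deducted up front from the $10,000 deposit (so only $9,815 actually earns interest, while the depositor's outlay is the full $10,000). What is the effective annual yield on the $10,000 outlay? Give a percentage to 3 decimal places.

1.785%

Value after one year: 9,815 × (1 + 0.0367/2)^2 = 9,815 × 1.037037 = $10,178.52.
Effective yield on the $10,000 outlay: 10,178.52 / 10,000 − 1 = 0.017852 = 1.785%.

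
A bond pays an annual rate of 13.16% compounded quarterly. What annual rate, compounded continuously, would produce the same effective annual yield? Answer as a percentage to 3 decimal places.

12.948%

EAR = (1 + 0.1316/4)^4 − 1 = 0.138238.
Equivalent continuous rate: r = ln(1 + 0.138238) = 0.129482 = 12.948%.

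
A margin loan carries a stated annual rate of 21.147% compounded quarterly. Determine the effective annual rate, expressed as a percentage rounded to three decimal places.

EAR = (1 + 0.21147/4)^4 − 1.
= 1.228839 − 1 = 22.884%.

22.884%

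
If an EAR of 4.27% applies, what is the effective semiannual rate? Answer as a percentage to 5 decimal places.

The per-half-year rate i satisfies (1 + i)^2 = 1 + 0.0427.
i = 1.0427^(1/2) − 1 = 0.0211268 = 2.11268%.

2.11268%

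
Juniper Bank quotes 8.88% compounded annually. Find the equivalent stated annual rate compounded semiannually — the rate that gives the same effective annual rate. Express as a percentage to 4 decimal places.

Compounded annually, EAR = nominal = 0.088800.
Solve (1 + r/2)^2 = 1.088800: r/2 = 1.088800^(1/2) − 1 = 0.043456, so r = 0.086912 = 8.6912%.

8.6912%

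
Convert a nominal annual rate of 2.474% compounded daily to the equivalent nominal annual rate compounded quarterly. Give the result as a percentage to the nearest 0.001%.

EAR = (1 + 0.02474/365)^365 − 1 = 0.025048.
Solve (1 + r/4)^4 = 1.025048: r/4 = 1.025048^(1/4) − 1 = 0.006204, so r = 0.024816 = 2.482%.

2.482%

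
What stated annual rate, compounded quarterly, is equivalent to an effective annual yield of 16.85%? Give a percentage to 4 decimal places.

15.8792%

(1 + r/4)^4 − 1 = 0.1685, so 1 + r/4 = 1.1685^(1/4).
r/4 = 0.039698, so r = 0.158792 = 15.8792%.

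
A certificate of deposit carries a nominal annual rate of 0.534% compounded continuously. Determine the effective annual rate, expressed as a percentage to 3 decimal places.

0.535%

With continuous compounding, EAR = e^0.00534 − 1.
e^0.00534 = 1.005354, so EAR = 0.005354 = 0.535%.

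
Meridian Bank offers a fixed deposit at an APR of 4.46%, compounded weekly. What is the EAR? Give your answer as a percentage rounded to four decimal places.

EAR = (1 + 0.0446/52)^52 − 1.
= (1 + 0.000858)^52 − 1 = 1.045590 − 1 = 4.5590%.

4.5590%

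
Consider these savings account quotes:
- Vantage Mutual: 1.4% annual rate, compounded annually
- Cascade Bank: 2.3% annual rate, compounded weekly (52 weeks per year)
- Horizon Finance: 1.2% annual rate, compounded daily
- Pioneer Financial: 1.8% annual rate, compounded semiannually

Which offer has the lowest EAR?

Vantage Mutual: compounded annually, EAR = 1.400%
Cascade Bank: (1 + 0.023/52)^52 − 1 = 2.326%
Horizon Finance: (1 + 0.012/365)^365 − 1 = 1.207%
Pioneer Financial: (1 + 0.018/2)^2 − 1 = 1.808%
The lowest effective annual rate is Horizon Finance at 1.207%.

Horizon Finance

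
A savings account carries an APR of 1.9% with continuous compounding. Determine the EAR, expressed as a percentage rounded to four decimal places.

1.9182%

With continuous compounding, EAR = e^0.019 − 1.
e^0.019 = 1.019182, so EAR = 0.019182 = 1.9182%.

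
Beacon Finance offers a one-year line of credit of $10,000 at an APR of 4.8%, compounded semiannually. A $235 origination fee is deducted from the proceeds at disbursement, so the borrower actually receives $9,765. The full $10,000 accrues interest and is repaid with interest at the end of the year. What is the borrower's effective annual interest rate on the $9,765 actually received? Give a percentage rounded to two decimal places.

7.38%

Amount owed after one year: 10,000 × (1 + 0.048/2)^2 = 10,000 × 1.048576 = $10,485.76.
Effective rate on net proceeds: 10,485.76 / 9,765 − 1 = 0.073811 = 7.38%.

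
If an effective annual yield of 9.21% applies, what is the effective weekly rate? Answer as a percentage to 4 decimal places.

The per-week rate i satisfies (1 + i)^52 = 1 + 0.0921.
i = 1.0921^(1/52) − 1 = 0.0016957 = 0.1696%.

0.1696%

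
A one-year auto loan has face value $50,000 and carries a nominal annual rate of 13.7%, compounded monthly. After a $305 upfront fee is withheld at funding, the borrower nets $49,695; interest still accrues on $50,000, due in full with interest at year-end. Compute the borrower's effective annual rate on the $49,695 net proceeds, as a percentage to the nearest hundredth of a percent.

15.30%

Amount owed after one year: 50,000 × (1 + 0.137/12)^12 = 50,000 × 1.145938 = $57,296.92.
Effective rate on net proceeds: 57,296.92 / 49,695 − 1 = 0.152972 = 15.30%.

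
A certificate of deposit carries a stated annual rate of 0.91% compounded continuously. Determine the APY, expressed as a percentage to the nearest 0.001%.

0.914%

With continuous compounding, EAR = e^0.0091 − 1.
e^0.0091 = 1.009142, so EAR = 0.009142 = 0.914%.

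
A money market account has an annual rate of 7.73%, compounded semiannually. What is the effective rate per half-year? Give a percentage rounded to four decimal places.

3.8650%

With a nominal annual rate compounded semiannually, the periodic rate is the nominal rate divided by 2.
i = 0.0773 / 2 = 0.0386500 = 3.8650%.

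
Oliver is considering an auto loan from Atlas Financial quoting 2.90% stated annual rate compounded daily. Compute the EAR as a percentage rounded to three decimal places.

EAR = (1 + 0.0290/365)^365 − 1.
= 1.029423 − 1 = 2.942%.

2.942%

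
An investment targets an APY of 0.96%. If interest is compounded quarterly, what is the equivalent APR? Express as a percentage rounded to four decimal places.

0.9566%

(1 + r/4)^4 − 1 = 0.0096, so 1 + r/4 = 1.0096^(1/4).
r/4 = 0.002391, so r = 0.009566 = 0.9566%.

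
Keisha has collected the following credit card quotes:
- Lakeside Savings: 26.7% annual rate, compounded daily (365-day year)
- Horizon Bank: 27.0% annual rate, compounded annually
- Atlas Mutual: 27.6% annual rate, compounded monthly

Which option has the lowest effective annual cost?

Lakeside Savings: (1 + 0.267/365)^365 − 1 = 30.591%
Horizon Bank: compounded annually, EAR = 27.000%
Atlas Mutual: (1 + 0.276/12)^12 − 1 = 31.373%
The lowest effective annual rate is Horizon Bank at 27.000%.

Horizon Bank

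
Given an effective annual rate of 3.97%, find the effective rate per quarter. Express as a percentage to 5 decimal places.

The per-quarter rate i satisfies (1 + i)^4 = 1 + 0.0397.
i = 1.0397^(1/4) − 1 = 0.0097806 = 0.97806%.

0.97806%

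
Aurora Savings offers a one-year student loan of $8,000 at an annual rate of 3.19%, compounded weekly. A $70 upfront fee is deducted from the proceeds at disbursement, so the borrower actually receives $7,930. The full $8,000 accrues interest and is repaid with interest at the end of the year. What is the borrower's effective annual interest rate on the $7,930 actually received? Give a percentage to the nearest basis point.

Amount owed after one year: 8,000 × (1 + 0.0319/52)^52 = 8,000 × 1.032404 = $8,259.23.
Effective rate on net proceeds: 8,259.23 / 7,930 − 1 = 0.041517 = 4.15%.

4.15%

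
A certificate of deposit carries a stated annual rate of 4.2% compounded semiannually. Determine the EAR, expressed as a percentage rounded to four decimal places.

EAR = (1 + 0.042/2)^2 − 1.
= (1 + 0.021000)^2 − 1 = 1.042441 − 1 = 4.2441%.

4.2441%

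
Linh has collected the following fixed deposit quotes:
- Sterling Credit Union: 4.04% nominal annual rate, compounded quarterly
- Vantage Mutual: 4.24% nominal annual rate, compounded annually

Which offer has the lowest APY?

Sterling Credit Union

Sterling Credit Union: (1 + 0.0404/4)^4 − 1 = 4.102%
Vantage Mutual: compounded annually, EAR = 4.240%
The lowest effective annual rate is Sterling Credit Union at 4.102%.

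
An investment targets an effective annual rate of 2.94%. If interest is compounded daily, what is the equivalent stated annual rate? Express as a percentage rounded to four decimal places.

(1 + r/365)^365 − 1 = 0.0294, so 1 + r/365 = 1.0294^(1/365).
r/365 = 0.000079, so r = 0.028977 = 2.8977%.

2.8977%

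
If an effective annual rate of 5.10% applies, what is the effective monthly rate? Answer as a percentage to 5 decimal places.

The per-month rate i satisfies (1 + i)^12 = 1 + 0.0510.
i = 1.0510^(1/12) − 1 = 0.0041538 = 0.41538%.

0.41538%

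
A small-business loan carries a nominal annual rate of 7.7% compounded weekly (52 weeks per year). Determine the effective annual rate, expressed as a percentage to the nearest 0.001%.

7.998%

EAR = (1 + 0.077/52)^52 − 1.
= (1 + 0.001481)^52 − 1 = 1.079981 − 1 = 7.998%.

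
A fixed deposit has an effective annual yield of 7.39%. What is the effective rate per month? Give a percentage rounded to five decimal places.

0.59591%

The per-month rate i satisfies (1 + i)^12 = 1 + 0.0739.
i = 1.0739^(1/12) − 1 = 0.0059591 = 0.59591%.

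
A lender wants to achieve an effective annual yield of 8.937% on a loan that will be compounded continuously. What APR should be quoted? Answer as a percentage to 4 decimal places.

Continuous: nominal r satisfies e^r − 1 = 0.08937.
r = ln(1 + 0.08937) = ln(1.08937) = 0.085600 = 8.5600%.

8.5600%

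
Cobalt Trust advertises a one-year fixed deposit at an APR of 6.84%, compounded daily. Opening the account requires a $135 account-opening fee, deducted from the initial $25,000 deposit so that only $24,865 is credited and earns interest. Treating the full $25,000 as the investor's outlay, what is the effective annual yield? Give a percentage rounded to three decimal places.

6.500%

Value after one year: 24,865 × (1 + 0.0684/365)^365 = 24,865 × 1.070787 = $26,625.11.
Effective yield on the $25,000 outlay: 26,625.11 / 25,000 − 1 = 0.065004 = 6.500%.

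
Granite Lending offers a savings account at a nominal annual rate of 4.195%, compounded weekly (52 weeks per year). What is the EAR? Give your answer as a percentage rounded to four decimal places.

4.2825%

EAR = (1 + 0.04195/52)^52 − 1.
= 1.042825 − 1 = 4.2825%.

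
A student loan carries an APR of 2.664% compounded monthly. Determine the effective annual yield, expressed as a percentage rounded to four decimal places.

EAR = (1 + 0.02664/12)^12 − 1.
= (1 + 0.002220)^12 − 1 = 1.026968 − 1 = 2.6968%.

2.6968%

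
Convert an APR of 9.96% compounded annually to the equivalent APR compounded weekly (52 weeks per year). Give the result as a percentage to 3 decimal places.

9.503%

Compounded annually, EAR = nominal = 0.099600.
Solve (1 + r/52)^52 = 1.099600: r/52 = 1.099600^(1/52) − 1 = 0.001828, so r = 0.095033 = 9.503%.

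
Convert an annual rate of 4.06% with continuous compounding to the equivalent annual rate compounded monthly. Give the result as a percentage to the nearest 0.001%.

4.067%

EAR under continuous compounding: e^0.0406 − 1 = 0.041435.
Solve (1 + r/12)^12 = 1.041435: r/12 = 1.041435^(1/12) − 1 = 0.003389, so r = 0.040669 = 4.067%.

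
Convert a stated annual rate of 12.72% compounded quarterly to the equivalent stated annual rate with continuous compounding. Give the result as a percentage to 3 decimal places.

EAR = (1 + 0.1272/4)^4 − 1 = 0.133397.
Equivalent continuous rate: r = ln(1 + 0.133397) = 0.125219 = 12.522%.

12.522%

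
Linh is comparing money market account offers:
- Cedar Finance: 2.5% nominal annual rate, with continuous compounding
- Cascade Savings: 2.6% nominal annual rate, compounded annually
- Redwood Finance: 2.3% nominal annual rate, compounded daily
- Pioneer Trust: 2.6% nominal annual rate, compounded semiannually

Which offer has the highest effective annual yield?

Pioneer Trust

Cedar Finance: e^0.025 − 1 = 2.532%
Cascade Savings: compounded annually, EAR = 2.600%
Redwood Finance: (1 + 0.023/365)^365 − 1 = 2.327%
Pioneer Trust: (1 + 0.026/2)^2 − 1 = 2.617%
The highest effective annual rate is Pioneer Trust at 2.617%.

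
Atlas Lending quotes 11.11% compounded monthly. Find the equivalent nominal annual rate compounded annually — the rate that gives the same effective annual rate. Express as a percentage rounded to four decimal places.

EAR = (1 + 0.1111/12)^12 − 1 = 0.116936.
Compounded annually, the equivalent nominal rate is the EAR itself: 11.6936%.

11.6936%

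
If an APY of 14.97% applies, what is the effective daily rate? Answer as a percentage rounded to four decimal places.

The per-day rate i satisfies (1 + i)^365 = 1 + 0.1497.
i = 1.1497^(1/365) − 1 = 0.0003823 = 0.0382%.

0.0382%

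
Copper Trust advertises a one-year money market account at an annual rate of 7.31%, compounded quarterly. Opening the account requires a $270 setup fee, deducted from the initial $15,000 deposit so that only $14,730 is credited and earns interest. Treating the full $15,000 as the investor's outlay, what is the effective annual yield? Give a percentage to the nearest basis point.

Value after one year: 14,730 × (1 + 0.0731/4)^4 = 14,730 × 1.075128 = $15,836.64.
Effective yield on the $15,000 outlay: 15,836.64 / 15,000 − 1 = 0.055776 = 5.58%.

5.58%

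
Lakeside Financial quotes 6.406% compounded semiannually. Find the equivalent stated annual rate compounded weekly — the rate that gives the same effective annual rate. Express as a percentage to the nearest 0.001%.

EAR = (1 + 0.06406/2)^2 − 1 = 0.065086.
Solve (1 + r/52)^52 = 1.065086: r/52 = 1.065086^(1/52) − 1 = 0.001213, so r = 0.063094 = 6.309%.

6.309%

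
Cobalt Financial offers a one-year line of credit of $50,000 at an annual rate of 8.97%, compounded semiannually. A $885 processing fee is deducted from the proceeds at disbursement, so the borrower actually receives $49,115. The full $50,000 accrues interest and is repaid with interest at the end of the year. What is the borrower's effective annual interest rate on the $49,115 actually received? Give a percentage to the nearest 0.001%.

Amount owed after one year: 50,000 × (1 + 0.0897/2)^2 = 50,000 × 1.091712 = $54,585.58.
Effective rate on net proceeds: 54,585.58 / 49,115 − 1 = 0.111383 = 11.138%.

11.138%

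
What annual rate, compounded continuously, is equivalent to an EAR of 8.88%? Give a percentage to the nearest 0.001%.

Continuous: nominal r satisfies e^r − 1 = 0.0888.
r = ln(1 + 0.0888) = ln(1.0888) = 0.085076 = 8.508%.

8.508%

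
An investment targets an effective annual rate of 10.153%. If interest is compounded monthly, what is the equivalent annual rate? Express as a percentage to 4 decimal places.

9.7091%

(1 + r/12)^12 − 1 = 0.10153, so 1 + r/12 = 1.10153^(1/12).
r/12 = 0.008091, so r = 0.097091 = 9.7091%.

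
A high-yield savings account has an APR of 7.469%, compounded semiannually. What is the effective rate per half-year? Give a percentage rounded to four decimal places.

3.7345%

With a nominal annual rate compounded semiannually, the periodic rate is the nominal rate divided by 2.
i = 0.07469 / 2 = 0.0373450 = 3.7345%.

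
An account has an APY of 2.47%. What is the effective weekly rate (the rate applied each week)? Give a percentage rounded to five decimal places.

0.04693%

The per-week rate i satisfies (1 + i)^52 = 1 + 0.0247.
i = 1.0247^(1/52) − 1 = 0.0004693 = 0.04693%.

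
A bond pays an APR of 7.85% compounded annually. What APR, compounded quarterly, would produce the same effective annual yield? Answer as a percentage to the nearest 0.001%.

Compounded annually, EAR = nominal = 0.078500.
Solve (1 + r/4)^4 = 1.078500: r/4 = 1.078500^(1/4) − 1 = 0.019072, so r = 0.076290 = 7.629%.

7.629%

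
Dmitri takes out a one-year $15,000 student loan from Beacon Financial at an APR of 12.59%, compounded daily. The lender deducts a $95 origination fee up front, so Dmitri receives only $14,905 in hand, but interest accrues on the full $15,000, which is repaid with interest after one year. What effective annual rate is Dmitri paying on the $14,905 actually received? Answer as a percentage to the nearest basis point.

14.14%

Amount owed after one year: 15,000 × (1 + 0.1259/365)^365 = 15,000 × 1.134144 = $17,012.16.
Effective rate on net proceeds: 17,012.16 / 14,905 − 1 = 0.141373 = 14.14%.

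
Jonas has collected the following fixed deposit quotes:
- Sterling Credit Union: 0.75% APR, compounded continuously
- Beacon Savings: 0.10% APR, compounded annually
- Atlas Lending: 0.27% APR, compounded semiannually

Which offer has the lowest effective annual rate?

Sterling Credit Union: e^0.0075 − 1 = 0.753%
Beacon Savings: compounded annually, EAR = 0.100%
Atlas Lending: (1 + 0.0027/2)^2 − 1 = 0.270%
The lowest effective annual rate is Beacon Savings at 0.100%.

Beacon Savings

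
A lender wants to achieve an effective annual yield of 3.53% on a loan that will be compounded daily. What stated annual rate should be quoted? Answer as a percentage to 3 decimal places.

(1 + r/365)^365 − 1 = 0.0353, so 1 + r/365 = 1.0353^(1/365).
r/365 = 0.000095, so r = 0.034693 = 3.469%.

3.469%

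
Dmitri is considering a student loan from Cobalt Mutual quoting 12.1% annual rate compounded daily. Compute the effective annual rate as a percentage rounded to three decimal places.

EAR = (1 + 0.121/365)^365 − 1.
= (1 + 0.000332)^365 − 1 = 1.128602 − 1 = 12.860%.

12.860%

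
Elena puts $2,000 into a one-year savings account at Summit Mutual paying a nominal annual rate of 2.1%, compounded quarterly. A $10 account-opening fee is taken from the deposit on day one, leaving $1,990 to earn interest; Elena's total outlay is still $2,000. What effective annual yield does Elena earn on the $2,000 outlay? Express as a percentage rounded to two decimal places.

1.61%

Value after one year: 1,990 × (1 + 0.021/4)^4 = 1,990 × 1.021166 = $2,032.12.
Effective yield on the $2,000 outlay: 2,032.12 / 2,000 − 1 = 0.016060 = 1.61%.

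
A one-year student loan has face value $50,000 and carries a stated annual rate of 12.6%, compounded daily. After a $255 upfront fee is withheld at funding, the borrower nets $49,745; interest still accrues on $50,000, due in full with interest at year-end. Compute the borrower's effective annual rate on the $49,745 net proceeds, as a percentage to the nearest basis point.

Amount owed after one year: 50,000 × (1 + 0.126/365)^365 = 50,000 × 1.134258 = $56,712.88.
Effective rate on net proceeds: 56,712.88 / 49,745 − 1 = 0.140072 = 14.01%.

14.01%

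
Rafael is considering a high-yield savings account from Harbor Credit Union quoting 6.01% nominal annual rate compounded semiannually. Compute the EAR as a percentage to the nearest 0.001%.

6.100%

EAR = (1 + 0.0601/2)^2 − 1.
= (1 + 0.030050)^2 − 1 = 1.061003 − 1 = 6.100%.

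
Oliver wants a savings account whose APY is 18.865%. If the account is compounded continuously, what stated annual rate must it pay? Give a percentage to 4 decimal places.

Continuous: nominal r satisfies e^r − 1 = 0.18865.
r = ln(1 + 0.18865) = ln(1.18865) = 0.172818 = 17.2818%.

17.2818%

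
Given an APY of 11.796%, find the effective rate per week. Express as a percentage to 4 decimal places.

0.2147%

The per-week rate i satisfies (1 + i)^52 = 1 + 0.11796.
i = 1.11796^(1/52) − 1 = 0.0021466 = 0.2147%.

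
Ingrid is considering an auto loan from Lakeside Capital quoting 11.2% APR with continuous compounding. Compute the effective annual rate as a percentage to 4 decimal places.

With continuous compounding, EAR = e^0.112 − 1.
e^0.112 = 1.118513, so EAR = 0.118513 = 11.8513%.

11.8513%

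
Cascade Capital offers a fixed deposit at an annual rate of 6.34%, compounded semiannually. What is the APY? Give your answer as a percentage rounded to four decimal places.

EAR = (1 + 0.0634/2)^2 − 1.
= (1 + 0.031700)^2 − 1 = 1.064405 − 1 = 6.4405%.

6.4405%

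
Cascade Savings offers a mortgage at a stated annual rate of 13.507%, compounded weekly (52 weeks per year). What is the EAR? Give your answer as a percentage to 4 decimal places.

14.4416%

EAR = (1 + 0.13507/52)^52 − 1.
= (1 + 0.002597)^52 − 1 = 1.144416 − 1 = 14.4416%.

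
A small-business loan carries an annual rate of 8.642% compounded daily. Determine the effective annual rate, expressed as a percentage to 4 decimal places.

9.0253%

EAR = (1 + 0.08642/365)^365 − 1.
= (1 + 0.000237)^365 − 1 = 1.090253 − 1 = 9.0253%.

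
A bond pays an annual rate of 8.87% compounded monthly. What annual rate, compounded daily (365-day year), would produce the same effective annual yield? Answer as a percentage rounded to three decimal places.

8.838%

EAR = (1 + 0.0887/12)^12 − 1 = 0.092396.
Solve (1 + r/365)^365 = 1.092396: r/365 = 1.092396^(1/365) − 1 = 0.000242, so r = 0.088384 = 8.838%.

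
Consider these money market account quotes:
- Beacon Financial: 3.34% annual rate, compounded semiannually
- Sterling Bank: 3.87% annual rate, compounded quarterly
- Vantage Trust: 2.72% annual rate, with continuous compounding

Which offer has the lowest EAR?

Beacon Financial: (1 + 0.0334/2)^2 − 1 = 3.368%
Sterling Bank: (1 + 0.0387/4)^4 − 1 = 3.927%
Vantage Trust: e^0.0272 − 1 = 2.757%
The lowest effective annual rate is Vantage Trust at 2.757%.

Vantage Trust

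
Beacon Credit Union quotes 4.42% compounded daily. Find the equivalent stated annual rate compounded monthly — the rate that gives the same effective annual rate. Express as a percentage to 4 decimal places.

EAR = (1 + 0.0442/365)^365 − 1 = 0.045189.
Solve (1 + r/12)^12 = 1.045189: r/12 = 1.045189^(1/12) − 1 = 0.003690, so r = 0.044279 = 4.4279%.

4.4279%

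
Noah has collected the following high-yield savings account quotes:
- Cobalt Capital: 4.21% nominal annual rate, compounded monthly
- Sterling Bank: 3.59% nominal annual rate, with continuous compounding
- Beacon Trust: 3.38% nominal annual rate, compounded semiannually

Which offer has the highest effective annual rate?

Cobalt Capital

Cobalt Capital: (1 + 0.0421/12)^12 − 1 = 4.292%
Sterling Bank: e^0.0359 − 1 = 3.655%
Beacon Trust: (1 + 0.0338/2)^2 − 1 = 3.409%
The highest effective annual rate is Cobalt Capital at 4.292%.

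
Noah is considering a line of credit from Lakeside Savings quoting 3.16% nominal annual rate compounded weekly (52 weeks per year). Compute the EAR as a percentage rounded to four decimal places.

EAR = (1 + 0.0316/52)^52 − 1.
= (1 + 0.000608)^52 − 1 = 1.032095 − 1 = 3.2095%.

3.2095%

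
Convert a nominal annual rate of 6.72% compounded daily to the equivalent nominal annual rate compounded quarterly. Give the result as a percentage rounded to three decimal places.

EAR = (1 + 0.0672/365)^365 − 1 = 0.069503.
Solve (1 + r/4)^4 = 1.069503: r/4 = 1.069503^(1/4) − 1 = 0.016940, so r = 0.067761 = 6.776%.

6.776%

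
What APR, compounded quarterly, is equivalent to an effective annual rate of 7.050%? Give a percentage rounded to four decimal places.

(1 + r/4)^4 − 1 = 0.07050, so 1 + r/4 = 1.07050^(1/4).
r/4 = 0.017177, so r = 0.068709 = 6.8709%.

6.8709%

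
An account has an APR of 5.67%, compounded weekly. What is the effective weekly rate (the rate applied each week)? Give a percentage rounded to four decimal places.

0.1090%

With a nominal annual rate compounded weekly, the periodic rate is the nominal rate divided by 52.
i = 0.0567 / 52 = 0.0010904 = 0.1090%.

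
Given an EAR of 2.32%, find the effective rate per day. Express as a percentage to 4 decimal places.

The per-day rate i satisfies (1 + i)^365 = 1 + 0.0232.
i = 1.0232^(1/365) − 1 = 0.0000628 = 0.0063%.

0.0063%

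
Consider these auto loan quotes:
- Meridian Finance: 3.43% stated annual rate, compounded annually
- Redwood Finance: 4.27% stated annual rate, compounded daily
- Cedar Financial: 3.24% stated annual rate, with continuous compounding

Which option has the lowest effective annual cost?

Meridian Finance: compounded annually, EAR = 3.430%
Redwood Finance: (1 + 0.0427/365)^365 − 1 = 4.362%
Cedar Financial: e^0.0324 − 1 = 3.293%
The lowest effective annual rate is Cedar Financial at 3.293%.

Cedar Financial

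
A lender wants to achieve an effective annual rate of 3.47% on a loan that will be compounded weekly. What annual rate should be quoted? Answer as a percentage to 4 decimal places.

(1 + r/52)^52 − 1 = 0.0347, so 1 + r/52 = 1.0347^(1/52).
r/52 = 0.000656, so r = 0.034123 = 3.4123%.

3.4123%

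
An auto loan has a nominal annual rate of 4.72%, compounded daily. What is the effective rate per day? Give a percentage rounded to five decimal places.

With a nominal annual rate compounded daily, the periodic rate is the nominal rate divided by 365.
i = 0.0472 / 365 = 0.0001293 = 0.01293%.

0.01293%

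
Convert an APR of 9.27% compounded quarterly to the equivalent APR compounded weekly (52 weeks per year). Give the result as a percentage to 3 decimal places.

9.172%

EAR = (1 + 0.0927/4)^4 − 1 = 0.095973.
Solve (1 + r/52)^52 = 1.095973: r/52 = 1.095973^(1/52) − 1 = 0.001764, so r = 0.091723 = 9.172%.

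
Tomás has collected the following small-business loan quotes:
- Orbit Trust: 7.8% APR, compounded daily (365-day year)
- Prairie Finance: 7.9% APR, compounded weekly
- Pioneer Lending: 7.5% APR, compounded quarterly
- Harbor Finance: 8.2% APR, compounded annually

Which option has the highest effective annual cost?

Orbit Trust: (1 + 0.078/365)^365 − 1 = 8.111%
Prairie Finance: (1 + 0.079/52)^52 − 1 = 8.214%
Pioneer Lending: (1 + 0.075/4)^4 − 1 = 7.714%
Harbor Finance: compounded annually, EAR = 8.200%
The highest effective annual rate is Prairie Finance at 8.214%.

Prairie Finance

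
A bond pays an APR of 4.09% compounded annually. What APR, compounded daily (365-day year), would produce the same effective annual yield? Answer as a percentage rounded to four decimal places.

Compounded annually, EAR = nominal = 0.040900.
Solve (1 + r/365)^365 = 1.040900: r/365 = 1.040900^(1/365) − 1 = 0.000110, so r = 0.040088 = 4.0088%.

4.0088%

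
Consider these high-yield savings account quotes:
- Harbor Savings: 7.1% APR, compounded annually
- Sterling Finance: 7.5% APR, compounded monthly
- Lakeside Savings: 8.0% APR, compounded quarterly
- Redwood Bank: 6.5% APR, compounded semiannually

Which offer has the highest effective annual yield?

Lakeside Savings

Harbor Savings: compounded annually, EAR = 7.100%
Sterling Finance: (1 + 0.075/12)^12 − 1 = 7.763%
Lakeside Savings: (1 + 0.080/4)^4 − 1 = 8.243%
Redwood Bank: (1 + 0.065/2)^2 − 1 = 6.606%
The highest effective annual rate is Lakeside Savings at 8.243%.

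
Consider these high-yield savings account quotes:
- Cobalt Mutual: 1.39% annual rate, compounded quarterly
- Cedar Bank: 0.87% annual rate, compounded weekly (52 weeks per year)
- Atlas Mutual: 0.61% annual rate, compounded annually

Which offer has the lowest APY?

Atlas Mutual

Cobalt Mutual: (1 + 0.0139/4)^4 − 1 = 1.397%
Cedar Bank: (1 + 0.0087/52)^52 − 1 = 0.874%
Atlas Mutual: compounded annually, EAR = 0.610%
The lowest effective annual rate is Atlas Mutual at 0.610%.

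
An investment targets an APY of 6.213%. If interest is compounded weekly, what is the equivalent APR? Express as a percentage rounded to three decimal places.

(1 + r/52)^52 − 1 = 0.06213, so 1 + r/52 = 1.06213^(1/52).
r/52 = 0.001160, so r = 0.060311 = 6.031%.

6.031%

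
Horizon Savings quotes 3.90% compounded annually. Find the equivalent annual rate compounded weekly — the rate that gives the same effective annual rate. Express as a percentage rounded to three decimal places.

3.827%

Compounded annually, EAR = nominal = 0.039000.
Solve (1 + r/52)^52 = 1.039000: r/52 = 1.039000^(1/52) − 1 = 0.000736, so r = 0.038273 = 3.827%.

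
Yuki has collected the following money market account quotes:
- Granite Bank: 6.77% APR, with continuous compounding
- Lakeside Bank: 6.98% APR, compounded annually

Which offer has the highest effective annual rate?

Granite Bank: e^0.0677 − 1 = 7.004%
Lakeside Bank: compounded annually, EAR = 6.980%
The highest effective annual rate is Granite Bank at 7.004%.

Granite Bank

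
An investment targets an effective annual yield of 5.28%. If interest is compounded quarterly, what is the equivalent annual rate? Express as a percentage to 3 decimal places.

5.179%

(1 + r/4)^4 − 1 = 0.0528, so 1 + r/4 = 1.0528^(1/4).
r/4 = 0.012946, so r = 0.051786 = 5.179%.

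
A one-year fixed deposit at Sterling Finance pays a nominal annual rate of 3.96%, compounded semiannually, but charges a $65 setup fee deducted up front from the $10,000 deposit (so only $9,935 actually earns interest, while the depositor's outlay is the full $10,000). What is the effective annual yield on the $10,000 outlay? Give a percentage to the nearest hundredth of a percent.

Value after one year: 9,935 × (1 + 0.0396/2)^2 = 9,935 × 1.039992 = $10,332.32.
Effective yield on the $10,000 outlay: 10,332.32 / 10,000 − 1 = 0.033232 = 3.32%.

3.32%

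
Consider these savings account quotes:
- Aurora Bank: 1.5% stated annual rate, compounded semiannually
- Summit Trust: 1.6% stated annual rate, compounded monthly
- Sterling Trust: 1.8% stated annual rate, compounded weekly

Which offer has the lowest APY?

Aurora Bank: (1 + 0.015/2)^2 − 1 = 1.506%
Summit Trust: (1 + 0.016/12)^12 − 1 = 1.612%
Sterling Trust: (1 + 0.018/52)^52 − 1 = 1.816%
The lowest effective annual rate is Aurora Bank at 1.506%.

Aurora Bank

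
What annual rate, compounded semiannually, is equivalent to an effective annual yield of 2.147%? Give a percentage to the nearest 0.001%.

2.136%

(1 + r/2)^2 − 1 = 0.02147, so 1 + r/2 = 1.02147^(1/2).
r/2 = 0.010678, so r = 0.021356 = 2.136%.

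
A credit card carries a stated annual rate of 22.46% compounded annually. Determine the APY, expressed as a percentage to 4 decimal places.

Annual compounding means the effective rate equals the nominal rate: 22.4600%.

22.4600%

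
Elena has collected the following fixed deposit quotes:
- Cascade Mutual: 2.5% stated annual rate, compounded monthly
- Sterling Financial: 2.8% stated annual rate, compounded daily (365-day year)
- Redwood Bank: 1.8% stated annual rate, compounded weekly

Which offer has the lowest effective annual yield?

Redwood Bank

Cascade Mutual: (1 + 0.025/12)^12 − 1 = 2.529%
Sterling Financial: (1 + 0.028/365)^365 − 1 = 2.839%
Redwood Bank: (1 + 0.018/52)^52 − 1 = 1.816%
The lowest effective annual rate is Redwood Bank at 1.816%.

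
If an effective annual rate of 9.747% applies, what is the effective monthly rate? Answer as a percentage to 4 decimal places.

The per-month rate i satisfies (1 + i)^12 = 1 + 0.09747.
i = 1.09747^(1/12) − 1 = 0.0077807 = 0.7781%.

0.7781%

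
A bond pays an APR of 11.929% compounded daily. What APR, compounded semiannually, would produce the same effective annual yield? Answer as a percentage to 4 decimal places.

12.2899%

EAR = (1 + 0.11929/365)^365 − 1 = 0.126675.
Solve (1 + r/2)^2 = 1.126675: r/2 = 1.126675^(1/2) − 1 = 0.061449, so r = 0.122899 = 12.2899%.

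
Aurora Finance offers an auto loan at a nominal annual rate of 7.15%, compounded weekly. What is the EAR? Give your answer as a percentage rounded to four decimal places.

7.4065%

EAR = (1 + 0.0715/52)^52 − 1.
= 1.074065 − 1 = 7.4065%.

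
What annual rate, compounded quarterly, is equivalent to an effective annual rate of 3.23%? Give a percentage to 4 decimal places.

(1 + r/4)^4 − 1 = 0.0323, so 1 + r/4 = 1.0323^(1/4).
r/4 = 0.007979, so r = 0.031916 = 3.1916%.

3.1916%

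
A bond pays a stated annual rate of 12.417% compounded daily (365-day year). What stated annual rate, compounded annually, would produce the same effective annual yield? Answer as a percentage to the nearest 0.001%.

13.218%

EAR = (1 + 0.12417/365)^365 − 1 = 0.132184.
Compounded annually, the equivalent nominal rate is the EAR itself: 13.218%.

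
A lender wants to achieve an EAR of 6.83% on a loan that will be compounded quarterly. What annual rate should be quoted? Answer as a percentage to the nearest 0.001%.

(1 + r/4)^4 − 1 = 0.0683, so 1 + r/4 = 1.0683^(1/4).
r/4 = 0.016654, so r = 0.066617 = 6.662%.

6.662%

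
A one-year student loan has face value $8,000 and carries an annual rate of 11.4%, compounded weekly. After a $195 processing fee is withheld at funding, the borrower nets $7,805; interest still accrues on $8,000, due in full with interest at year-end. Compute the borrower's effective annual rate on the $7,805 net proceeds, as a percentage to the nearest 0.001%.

14.861%

Amount owed after one year: 8,000 × (1 + 0.114/52)^52 = 8,000 × 1.120612 = $8,964.90.
Effective rate on net proceeds: 8,964.90 / 7,805 − 1 = 0.148610 = 14.861%.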